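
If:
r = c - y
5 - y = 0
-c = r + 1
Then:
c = 2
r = -3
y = 5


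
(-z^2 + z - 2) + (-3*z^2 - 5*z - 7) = -4*z^2 - 4*z - 9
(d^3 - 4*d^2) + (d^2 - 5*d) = d^3 - 3*d^2 - 5*d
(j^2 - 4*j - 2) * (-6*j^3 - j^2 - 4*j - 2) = -6*j^5 + 23*j^4 + 12*j^3 + 16*j^2 + 16*j + 4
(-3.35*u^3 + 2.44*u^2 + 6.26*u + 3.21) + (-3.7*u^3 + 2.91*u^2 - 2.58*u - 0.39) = -7.05*u^3 + 5.35*u^2 + 3.68*u + 2.82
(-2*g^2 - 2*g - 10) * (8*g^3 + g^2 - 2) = -16*g^5 - 18*g^4 - 82*g^3 - 6*g^2 + 4*g + 20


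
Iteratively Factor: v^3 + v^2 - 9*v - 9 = (v + 1)*(v^2 - 9) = (v - 3)*(v + 1)*(v + 3)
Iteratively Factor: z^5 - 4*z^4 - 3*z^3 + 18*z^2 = (z + 2)*(z^4 - 6*z^3 + 9*z^2) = z*(z + 2)*(z^3 - 6*z^2 + 9*z) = z^2*(z + 2)*(z^2 - 6*z + 9) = z^2*(z - 3)*(z + 2)*(z - 3)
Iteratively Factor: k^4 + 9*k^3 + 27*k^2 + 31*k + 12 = (k + 4)*(k^3 + 5*k^2 + 7*k + 3) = (k + 1)*(k + 4)*(k^2 + 4*k + 3) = (k + 1)^2*(k + 4)*(k + 3)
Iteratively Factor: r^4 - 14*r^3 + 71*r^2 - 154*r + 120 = (r - 2)*(r^3 - 12*r^2 + 47*r - 60) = (r - 5)*(r - 2)*(r^2 - 7*r + 12) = (r - 5)*(r - 3)*(r - 2)*(r - 4)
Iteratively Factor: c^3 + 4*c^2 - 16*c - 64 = (c - 4)*(c^2 + 8*c + 16) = (c - 4)*(c + 4)*(c + 4)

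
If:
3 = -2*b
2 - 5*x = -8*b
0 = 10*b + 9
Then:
No Solution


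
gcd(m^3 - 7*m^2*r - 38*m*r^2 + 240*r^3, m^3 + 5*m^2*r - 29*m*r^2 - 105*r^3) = -m + 5*r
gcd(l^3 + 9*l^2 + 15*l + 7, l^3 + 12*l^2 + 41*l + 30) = l + 1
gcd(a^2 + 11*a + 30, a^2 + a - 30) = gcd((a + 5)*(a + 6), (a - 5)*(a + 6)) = a + 6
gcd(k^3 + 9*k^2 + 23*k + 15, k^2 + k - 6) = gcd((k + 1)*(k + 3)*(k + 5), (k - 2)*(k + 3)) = k + 3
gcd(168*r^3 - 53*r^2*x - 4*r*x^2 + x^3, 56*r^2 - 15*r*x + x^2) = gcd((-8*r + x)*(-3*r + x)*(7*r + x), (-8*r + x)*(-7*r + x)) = -8*r + x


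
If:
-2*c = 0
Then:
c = 0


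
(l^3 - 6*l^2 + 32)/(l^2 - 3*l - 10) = (l^2 - 8*l + 16)/(l - 5)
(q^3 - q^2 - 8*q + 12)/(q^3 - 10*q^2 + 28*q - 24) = (q + 3)/(q - 6)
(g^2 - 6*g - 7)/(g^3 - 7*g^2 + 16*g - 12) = (g^2 - 6*g - 7)/(g^3 - 7*g^2 + 16*g - 12)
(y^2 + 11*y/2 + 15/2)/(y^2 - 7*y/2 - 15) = (y + 3)/(y - 6)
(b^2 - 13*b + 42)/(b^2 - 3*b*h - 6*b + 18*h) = (b - 7)/(b - 3*h)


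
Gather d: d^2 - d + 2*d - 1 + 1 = d^2 + d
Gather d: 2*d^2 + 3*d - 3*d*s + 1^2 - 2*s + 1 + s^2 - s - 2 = 2*d^2 + d*(3 - 3*s) + s^2 - 3*s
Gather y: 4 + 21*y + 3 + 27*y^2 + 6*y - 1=27*y^2 + 27*y + 6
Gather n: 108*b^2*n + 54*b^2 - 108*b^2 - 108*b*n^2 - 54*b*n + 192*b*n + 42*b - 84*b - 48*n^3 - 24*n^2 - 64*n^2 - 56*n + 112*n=-54*b^2 - 42*b - 48*n^3 + n^2*(-108*b - 88) + n*(108*b^2 + 138*b + 56)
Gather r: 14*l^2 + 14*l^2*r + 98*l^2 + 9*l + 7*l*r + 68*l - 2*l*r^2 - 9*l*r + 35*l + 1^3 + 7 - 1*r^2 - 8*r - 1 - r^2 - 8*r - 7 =112*l^2 + 112*l + r^2*(-2*l - 2) + r*(14*l^2 - 2*l - 16)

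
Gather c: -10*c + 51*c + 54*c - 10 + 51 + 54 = 95*c + 95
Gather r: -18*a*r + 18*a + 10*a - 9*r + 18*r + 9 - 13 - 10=28*a + r*(9 - 18*a) - 14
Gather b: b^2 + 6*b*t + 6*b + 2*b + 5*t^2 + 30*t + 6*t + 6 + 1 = b^2 + b*(6*t + 8) + 5*t^2 + 36*t + 7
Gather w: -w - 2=-w - 2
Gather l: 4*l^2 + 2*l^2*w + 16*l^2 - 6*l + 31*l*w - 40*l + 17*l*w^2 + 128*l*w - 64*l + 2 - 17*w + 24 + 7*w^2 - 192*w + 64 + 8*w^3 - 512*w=l^2*(2*w + 20) + l*(17*w^2 + 159*w - 110) + 8*w^3 + 7*w^2 - 721*w + 90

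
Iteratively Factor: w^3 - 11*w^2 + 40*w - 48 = (w - 3)*(w^2 - 8*w + 16) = (w - 4)*(w - 3)*(w - 4)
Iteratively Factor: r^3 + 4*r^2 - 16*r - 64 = (r + 4)*(r^2 - 16) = (r + 4)^2*(r - 4)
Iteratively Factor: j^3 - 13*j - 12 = (j - 4)*(j^2 + 4*j + 3) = (j - 4)*(j + 3)*(j + 1)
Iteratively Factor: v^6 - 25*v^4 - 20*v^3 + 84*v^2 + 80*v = (v + 1)*(v^5 - v^4 - 24*v^3 + 4*v^2 + 80*v) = (v - 2)*(v + 1)*(v^4 + v^3 - 22*v^2 - 40*v) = (v - 2)*(v + 1)*(v + 2)*(v^3 - v^2 - 20*v) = (v - 2)*(v + 1)*(v + 2)*(v + 4)*(v^2 - 5*v) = v*(v - 2)*(v + 1)*(v + 2)*(v + 4)*(v - 5)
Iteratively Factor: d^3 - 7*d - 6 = (d - 3)*(d^2 + 3*d + 2) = (d - 3)*(d + 1)*(d + 2)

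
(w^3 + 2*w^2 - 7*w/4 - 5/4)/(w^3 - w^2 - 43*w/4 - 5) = (w - 1)/(w - 4)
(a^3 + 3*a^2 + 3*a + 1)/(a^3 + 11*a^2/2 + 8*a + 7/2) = 2*(a + 1)/(2*a + 7)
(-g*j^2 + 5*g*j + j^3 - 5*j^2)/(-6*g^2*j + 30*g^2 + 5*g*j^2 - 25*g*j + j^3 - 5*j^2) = j/(6*g + j)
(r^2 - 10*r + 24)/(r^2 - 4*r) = (r - 6)/r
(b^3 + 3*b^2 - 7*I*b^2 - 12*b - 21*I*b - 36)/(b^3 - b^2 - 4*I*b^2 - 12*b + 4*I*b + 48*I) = (b - 3*I)/(b - 4)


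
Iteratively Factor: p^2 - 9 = (p - 3)*(p + 3)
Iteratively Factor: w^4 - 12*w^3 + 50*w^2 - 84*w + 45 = (w - 1)*(w^3 - 11*w^2 + 39*w - 45) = (w - 5)*(w - 1)*(w^2 - 6*w + 9) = (w - 5)*(w - 3)*(w - 1)*(w - 3)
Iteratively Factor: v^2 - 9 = (v + 3)*(v - 3)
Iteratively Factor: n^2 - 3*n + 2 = (n - 1)*(n - 2)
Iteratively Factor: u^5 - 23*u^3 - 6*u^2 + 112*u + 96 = (u - 3)*(u^4 + 3*u^3 - 14*u^2 - 48*u - 32) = (u - 3)*(u + 2)*(u^3 + u^2 - 16*u - 16) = (u - 3)*(u + 1)*(u + 2)*(u^2 - 16) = (u - 3)*(u + 1)*(u + 2)*(u + 4)*(u - 4)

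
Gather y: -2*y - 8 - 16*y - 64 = -18*y - 72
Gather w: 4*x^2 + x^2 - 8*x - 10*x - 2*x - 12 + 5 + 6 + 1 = 5*x^2 - 20*x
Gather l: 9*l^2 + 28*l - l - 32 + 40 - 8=9*l^2 + 27*l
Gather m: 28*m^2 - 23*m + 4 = 28*m^2 - 23*m + 4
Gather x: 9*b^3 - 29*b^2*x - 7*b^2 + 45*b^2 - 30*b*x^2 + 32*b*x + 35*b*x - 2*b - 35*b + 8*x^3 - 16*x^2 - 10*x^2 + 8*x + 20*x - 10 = 9*b^3 + 38*b^2 - 37*b + 8*x^3 + x^2*(-30*b - 26) + x*(-29*b^2 + 67*b + 28) - 10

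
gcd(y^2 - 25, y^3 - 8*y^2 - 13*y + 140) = y - 5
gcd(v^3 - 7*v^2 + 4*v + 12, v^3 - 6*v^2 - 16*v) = 1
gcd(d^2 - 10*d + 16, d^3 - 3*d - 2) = d - 2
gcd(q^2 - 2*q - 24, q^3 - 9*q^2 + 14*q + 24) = q - 6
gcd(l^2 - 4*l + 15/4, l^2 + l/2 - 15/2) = l - 5/2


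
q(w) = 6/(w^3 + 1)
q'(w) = -18*w^2/(w^3 + 1)^2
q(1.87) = 0.80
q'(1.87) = -1.11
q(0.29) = 5.86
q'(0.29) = -1.44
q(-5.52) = -0.04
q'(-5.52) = -0.02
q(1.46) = 1.46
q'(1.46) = -2.27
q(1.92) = 0.74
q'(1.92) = -1.02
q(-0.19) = 6.04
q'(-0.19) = -0.66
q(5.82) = 0.03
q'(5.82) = -0.02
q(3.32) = 0.16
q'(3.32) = -0.14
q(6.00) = 0.03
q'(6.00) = -0.01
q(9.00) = 0.01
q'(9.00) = 0.00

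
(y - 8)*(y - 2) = y^2 - 10*y + 16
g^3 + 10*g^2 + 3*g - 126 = (g - 3)*(g + 6)*(g + 7)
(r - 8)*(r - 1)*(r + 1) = r^3 - 8*r^2 - r + 8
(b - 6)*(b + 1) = b^2 - 5*b - 6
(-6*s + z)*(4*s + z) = -24*s^2 - 2*s*z + z^2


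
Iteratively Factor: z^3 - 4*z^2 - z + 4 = (z + 1)*(z^2 - 5*z + 4) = (z - 1)*(z + 1)*(z - 4)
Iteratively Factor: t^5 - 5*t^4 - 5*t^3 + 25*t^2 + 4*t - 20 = (t + 2)*(t^4 - 7*t^3 + 9*t^2 + 7*t - 10) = (t - 5)*(t + 2)*(t^3 - 2*t^2 - t + 2) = (t - 5)*(t - 2)*(t + 2)*(t^2 - 1) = (t - 5)*(t - 2)*(t + 1)*(t + 2)*(t - 1)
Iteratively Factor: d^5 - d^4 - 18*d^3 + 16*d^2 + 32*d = (d + 4)*(d^4 - 5*d^3 + 2*d^2 + 8*d) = (d - 4)*(d + 4)*(d^3 - d^2 - 2*d) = (d - 4)*(d - 2)*(d + 4)*(d^2 + d) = (d - 4)*(d - 2)*(d + 1)*(d + 4)*(d)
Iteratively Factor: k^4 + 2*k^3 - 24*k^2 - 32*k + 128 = (k - 2)*(k^3 + 4*k^2 - 16*k - 64) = (k - 2)*(k + 4)*(k^2 - 16) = (k - 4)*(k - 2)*(k + 4)*(k + 4)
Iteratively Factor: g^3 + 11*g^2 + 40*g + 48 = (g + 4)*(g^2 + 7*g + 12) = (g + 3)*(g + 4)*(g + 4)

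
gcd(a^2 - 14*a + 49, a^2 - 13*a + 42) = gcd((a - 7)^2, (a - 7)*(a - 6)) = a - 7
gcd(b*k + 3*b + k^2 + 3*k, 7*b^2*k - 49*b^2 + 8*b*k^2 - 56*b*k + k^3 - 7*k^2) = b + k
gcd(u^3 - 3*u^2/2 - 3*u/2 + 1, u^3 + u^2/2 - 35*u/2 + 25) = u - 2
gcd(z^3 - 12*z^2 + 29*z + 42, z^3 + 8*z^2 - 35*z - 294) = z - 6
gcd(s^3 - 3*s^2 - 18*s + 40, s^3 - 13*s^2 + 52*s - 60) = s^2 - 7*s + 10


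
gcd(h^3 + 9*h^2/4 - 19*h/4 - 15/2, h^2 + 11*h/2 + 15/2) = h + 3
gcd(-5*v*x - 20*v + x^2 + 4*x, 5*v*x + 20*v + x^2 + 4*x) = x + 4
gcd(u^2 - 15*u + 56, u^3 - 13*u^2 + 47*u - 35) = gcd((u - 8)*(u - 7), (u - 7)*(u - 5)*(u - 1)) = u - 7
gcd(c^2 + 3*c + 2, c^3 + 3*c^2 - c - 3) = c + 1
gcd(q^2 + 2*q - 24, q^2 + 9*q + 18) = q + 6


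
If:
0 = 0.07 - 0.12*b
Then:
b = 0.58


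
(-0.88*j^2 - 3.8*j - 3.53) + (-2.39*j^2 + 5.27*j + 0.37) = -3.27*j^2 + 1.47*j - 3.16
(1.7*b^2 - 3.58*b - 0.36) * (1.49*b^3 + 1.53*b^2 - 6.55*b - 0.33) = 2.533*b^5 - 2.7332*b^4 - 17.1488*b^3 + 22.3372*b^2 + 3.5394*b + 0.1188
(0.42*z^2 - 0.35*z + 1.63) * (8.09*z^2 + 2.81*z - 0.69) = 3.3978*z^4 - 1.6513*z^3 + 11.9134*z^2 + 4.8218*z - 1.1247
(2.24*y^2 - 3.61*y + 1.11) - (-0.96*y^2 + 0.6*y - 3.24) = 3.2*y^2 - 4.21*y + 4.35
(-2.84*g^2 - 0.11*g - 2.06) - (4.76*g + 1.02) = -2.84*g^2 - 4.87*g - 3.08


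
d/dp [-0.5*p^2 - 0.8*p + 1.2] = -1.0*p - 0.8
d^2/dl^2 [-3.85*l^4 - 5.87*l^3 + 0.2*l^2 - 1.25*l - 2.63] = -46.2*l^2 - 35.22*l + 0.4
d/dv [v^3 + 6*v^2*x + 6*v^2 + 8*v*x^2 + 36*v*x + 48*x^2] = 3*v^2 + 12*v*x + 12*v + 8*x^2 + 36*x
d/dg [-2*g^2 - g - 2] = -4*g - 1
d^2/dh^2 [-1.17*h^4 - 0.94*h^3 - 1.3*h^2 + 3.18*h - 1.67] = -14.04*h^2 - 5.64*h - 2.6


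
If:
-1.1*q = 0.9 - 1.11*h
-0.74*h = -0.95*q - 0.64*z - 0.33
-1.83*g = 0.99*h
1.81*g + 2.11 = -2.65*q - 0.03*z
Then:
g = -0.01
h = 0.02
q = -0.80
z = 0.69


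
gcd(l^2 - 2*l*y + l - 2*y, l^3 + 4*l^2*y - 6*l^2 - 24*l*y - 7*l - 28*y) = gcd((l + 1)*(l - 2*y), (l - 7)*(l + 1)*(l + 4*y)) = l + 1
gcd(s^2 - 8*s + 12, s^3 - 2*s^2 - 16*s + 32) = s - 2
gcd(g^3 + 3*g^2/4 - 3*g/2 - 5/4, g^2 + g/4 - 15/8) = g - 5/4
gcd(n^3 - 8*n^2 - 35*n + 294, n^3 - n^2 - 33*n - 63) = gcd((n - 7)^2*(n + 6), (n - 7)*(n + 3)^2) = n - 7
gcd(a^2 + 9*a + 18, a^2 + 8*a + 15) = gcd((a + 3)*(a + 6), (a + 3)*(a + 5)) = a + 3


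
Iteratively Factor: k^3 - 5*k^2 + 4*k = (k)*(k^2 - 5*k + 4) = k*(k - 4)*(k - 1)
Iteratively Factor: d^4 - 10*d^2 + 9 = (d + 3)*(d^3 - 3*d^2 - d + 3) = (d - 3)*(d + 3)*(d^2 - 1) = (d - 3)*(d + 1)*(d + 3)*(d - 1)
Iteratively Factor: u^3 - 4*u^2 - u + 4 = (u + 1)*(u^2 - 5*u + 4) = (u - 4)*(u + 1)*(u - 1)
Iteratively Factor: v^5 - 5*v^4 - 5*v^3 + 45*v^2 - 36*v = (v)*(v^4 - 5*v^3 - 5*v^2 + 45*v - 36) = v*(v - 1)*(v^3 - 4*v^2 - 9*v + 36) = v*(v - 4)*(v - 1)*(v^2 - 9) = v*(v - 4)*(v - 3)*(v - 1)*(v + 3)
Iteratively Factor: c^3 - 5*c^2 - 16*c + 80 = (c - 4)*(c^2 - c - 20) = (c - 5)*(c - 4)*(c + 4)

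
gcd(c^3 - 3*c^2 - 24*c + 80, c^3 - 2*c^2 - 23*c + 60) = c^2 + c - 20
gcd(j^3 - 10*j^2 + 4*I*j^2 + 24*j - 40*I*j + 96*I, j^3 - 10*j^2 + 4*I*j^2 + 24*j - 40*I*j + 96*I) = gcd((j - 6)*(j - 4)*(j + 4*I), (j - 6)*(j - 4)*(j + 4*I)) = j^3 + j^2*(-10 + 4*I) + j*(24 - 40*I) + 96*I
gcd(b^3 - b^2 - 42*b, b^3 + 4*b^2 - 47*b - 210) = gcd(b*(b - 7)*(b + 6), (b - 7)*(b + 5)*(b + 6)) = b^2 - b - 42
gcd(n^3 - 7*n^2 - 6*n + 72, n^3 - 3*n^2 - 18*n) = n^2 - 3*n - 18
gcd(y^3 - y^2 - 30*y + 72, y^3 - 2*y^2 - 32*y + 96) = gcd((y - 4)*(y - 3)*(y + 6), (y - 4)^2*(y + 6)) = y^2 + 2*y - 24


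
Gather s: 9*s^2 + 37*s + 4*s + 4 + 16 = 9*s^2 + 41*s + 20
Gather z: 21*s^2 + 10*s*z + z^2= 21*s^2 + 10*s*z + z^2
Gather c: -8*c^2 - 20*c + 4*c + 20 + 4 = -8*c^2 - 16*c + 24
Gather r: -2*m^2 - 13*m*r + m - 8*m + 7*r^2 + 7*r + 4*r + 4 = -2*m^2 - 7*m + 7*r^2 + r*(11 - 13*m) + 4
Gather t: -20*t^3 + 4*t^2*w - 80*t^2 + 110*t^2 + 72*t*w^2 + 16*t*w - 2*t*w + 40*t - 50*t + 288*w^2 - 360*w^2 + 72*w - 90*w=-20*t^3 + t^2*(4*w + 30) + t*(72*w^2 + 14*w - 10) - 72*w^2 - 18*w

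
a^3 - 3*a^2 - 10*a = a*(a - 5)*(a + 2)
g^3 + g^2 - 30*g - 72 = (g - 6)*(g + 3)*(g + 4)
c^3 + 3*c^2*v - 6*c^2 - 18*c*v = c*(c - 6)*(c + 3*v)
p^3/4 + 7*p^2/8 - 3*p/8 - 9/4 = (p/4 + 1/2)*(p - 3/2)*(p + 3)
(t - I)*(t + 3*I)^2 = t^3 + 5*I*t^2 - 3*t + 9*I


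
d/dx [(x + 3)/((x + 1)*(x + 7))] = (-x^2 - 6*x - 17)/(x^4 + 16*x^3 + 78*x^2 + 112*x + 49)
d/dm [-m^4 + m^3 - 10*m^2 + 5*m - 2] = -4*m^3 + 3*m^2 - 20*m + 5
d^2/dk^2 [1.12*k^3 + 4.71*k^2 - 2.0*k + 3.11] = 6.72*k + 9.42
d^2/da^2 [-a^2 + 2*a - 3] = -2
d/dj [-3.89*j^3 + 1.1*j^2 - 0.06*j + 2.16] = -11.67*j^2 + 2.2*j - 0.06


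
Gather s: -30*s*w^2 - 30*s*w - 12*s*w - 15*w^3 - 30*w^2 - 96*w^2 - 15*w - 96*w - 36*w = s*(-30*w^2 - 42*w) - 15*w^3 - 126*w^2 - 147*w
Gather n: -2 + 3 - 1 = 0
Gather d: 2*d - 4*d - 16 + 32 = 16 - 2*d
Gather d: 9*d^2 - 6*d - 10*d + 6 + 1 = 9*d^2 - 16*d + 7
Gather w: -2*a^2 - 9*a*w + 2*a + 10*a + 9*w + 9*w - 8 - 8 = -2*a^2 + 12*a + w*(18 - 9*a) - 16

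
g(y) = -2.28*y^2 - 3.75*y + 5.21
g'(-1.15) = 1.49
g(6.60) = -118.86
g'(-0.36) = -2.11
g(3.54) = -36.64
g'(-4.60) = 17.23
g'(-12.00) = 50.97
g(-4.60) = -25.78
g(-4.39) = -22.27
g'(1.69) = -11.46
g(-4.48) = -23.75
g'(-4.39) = 16.27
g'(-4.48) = 16.68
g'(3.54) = -19.89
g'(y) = -4.56*y - 3.75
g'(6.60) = -33.85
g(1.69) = -7.64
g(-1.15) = 6.51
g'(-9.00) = 37.29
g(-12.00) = -278.11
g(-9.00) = -145.72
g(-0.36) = 6.26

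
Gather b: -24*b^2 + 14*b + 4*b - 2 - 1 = -24*b^2 + 18*b - 3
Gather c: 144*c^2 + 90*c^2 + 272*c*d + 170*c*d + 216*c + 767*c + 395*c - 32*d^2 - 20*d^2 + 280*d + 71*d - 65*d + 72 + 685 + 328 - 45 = 234*c^2 + c*(442*d + 1378) - 52*d^2 + 286*d + 1040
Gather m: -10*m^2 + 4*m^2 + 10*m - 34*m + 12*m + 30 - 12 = -6*m^2 - 12*m + 18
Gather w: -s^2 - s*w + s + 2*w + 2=-s^2 + s + w*(2 - s) + 2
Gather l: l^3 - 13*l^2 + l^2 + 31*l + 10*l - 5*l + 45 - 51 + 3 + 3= l^3 - 12*l^2 + 36*l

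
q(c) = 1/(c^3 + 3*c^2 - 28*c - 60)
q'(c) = (-3*c^2 - 6*c + 28)/(c^3 + 3*c^2 - 28*c - 60)^2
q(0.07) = -0.02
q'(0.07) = 0.01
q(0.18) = -0.02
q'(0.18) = 0.01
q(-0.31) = -0.02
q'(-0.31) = 0.01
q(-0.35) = -0.02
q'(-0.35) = 0.01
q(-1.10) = -0.04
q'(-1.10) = 0.04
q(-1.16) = -0.04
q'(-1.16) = 0.05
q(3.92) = -0.02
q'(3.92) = -0.01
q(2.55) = -0.01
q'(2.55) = -0.00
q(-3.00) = 0.04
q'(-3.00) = 0.03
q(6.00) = 0.01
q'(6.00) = -0.01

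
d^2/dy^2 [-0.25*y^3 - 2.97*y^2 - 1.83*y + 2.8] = -1.5*y - 5.94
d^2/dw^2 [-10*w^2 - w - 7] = -20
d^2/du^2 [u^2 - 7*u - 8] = 2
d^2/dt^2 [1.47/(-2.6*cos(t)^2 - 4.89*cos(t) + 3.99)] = (39.7488*(1 - cos(t)^2)^2 + 56.06874*cos(t)^3 + 116.024307*cos(t)^2 - 83.456163*cos(t) - 140.549934)/(2.6*cos(t)^2 + 4.89*cos(t) - 3.99)^3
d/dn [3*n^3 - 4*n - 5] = 9*n^2 - 4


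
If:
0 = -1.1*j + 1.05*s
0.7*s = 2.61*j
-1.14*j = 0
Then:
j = 0.00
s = 0.00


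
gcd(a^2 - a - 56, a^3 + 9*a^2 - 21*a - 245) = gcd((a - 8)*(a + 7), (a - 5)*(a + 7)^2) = a + 7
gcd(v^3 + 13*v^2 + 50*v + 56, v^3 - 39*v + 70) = v + 7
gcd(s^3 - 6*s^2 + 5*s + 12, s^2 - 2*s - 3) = s^2 - 2*s - 3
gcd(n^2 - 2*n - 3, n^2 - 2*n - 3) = n^2 - 2*n - 3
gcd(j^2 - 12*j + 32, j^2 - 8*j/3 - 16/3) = j - 4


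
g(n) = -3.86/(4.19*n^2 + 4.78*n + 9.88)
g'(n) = -3.86*(-8.38*n - 4.78)/(4.19*n^2 + 4.78*n + 9.88)^2 = (32.3468*n + 18.4508)/(4.19*n^2 + 4.78*n + 9.88)^2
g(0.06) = -0.38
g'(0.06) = 0.20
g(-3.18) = -0.10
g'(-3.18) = -0.06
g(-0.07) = -0.40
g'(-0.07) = 0.18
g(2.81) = -0.07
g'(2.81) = 0.03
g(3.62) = -0.05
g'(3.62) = 0.02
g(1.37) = -0.16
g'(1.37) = 0.11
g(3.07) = -0.06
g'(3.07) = 0.03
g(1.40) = -0.16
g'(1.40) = 0.10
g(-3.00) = -0.12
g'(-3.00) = -0.07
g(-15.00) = -0.00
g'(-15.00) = -0.00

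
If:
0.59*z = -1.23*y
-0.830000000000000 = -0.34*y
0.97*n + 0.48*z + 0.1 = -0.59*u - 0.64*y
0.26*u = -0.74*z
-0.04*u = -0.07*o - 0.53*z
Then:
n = -8.01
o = 46.81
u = 14.48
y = 2.44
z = -5.09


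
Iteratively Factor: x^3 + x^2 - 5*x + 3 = (x - 1)*(x^2 + 2*x - 3) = (x - 1)^2*(x + 3)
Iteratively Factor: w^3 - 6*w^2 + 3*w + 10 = (w + 1)*(w^2 - 7*w + 10) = (w - 5)*(w + 1)*(w - 2)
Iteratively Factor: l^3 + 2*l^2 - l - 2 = (l + 2)*(l^2 - 1) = (l + 1)*(l + 2)*(l - 1)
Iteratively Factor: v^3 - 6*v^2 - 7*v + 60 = (v - 4)*(v^2 - 2*v - 15) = (v - 5)*(v - 4)*(v + 3)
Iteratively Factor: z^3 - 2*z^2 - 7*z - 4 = (z - 4)*(z^2 + 2*z + 1) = (z - 4)*(z + 1)*(z + 1)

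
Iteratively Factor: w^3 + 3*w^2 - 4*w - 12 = (w + 3)*(w^2 - 4) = (w - 2)*(w + 3)*(w + 2)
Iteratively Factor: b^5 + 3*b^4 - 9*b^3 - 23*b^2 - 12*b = (b + 1)*(b^4 + 2*b^3 - 11*b^2 - 12*b) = (b + 1)^2*(b^3 + b^2 - 12*b) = b*(b + 1)^2*(b^2 + b - 12) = b*(b + 1)^2*(b + 4)*(b - 3)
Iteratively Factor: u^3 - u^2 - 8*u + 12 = (u + 3)*(u^2 - 4*u + 4) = (u - 2)*(u + 3)*(u - 2)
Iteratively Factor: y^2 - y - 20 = (y + 4)*(y - 5)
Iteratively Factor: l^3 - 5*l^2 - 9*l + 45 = (l + 3)*(l^2 - 8*l + 15) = (l - 3)*(l + 3)*(l - 5)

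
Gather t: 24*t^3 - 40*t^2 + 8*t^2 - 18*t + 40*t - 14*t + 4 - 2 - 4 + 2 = 24*t^3 - 32*t^2 + 8*t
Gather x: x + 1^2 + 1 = x + 2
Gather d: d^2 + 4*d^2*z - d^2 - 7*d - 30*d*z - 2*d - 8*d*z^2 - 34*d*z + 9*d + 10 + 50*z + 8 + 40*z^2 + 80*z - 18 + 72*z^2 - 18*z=4*d^2*z + d*(-8*z^2 - 64*z) + 112*z^2 + 112*z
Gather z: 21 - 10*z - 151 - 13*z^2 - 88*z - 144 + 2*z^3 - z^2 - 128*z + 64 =2*z^3 - 14*z^2 - 226*z - 210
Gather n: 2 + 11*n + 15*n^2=15*n^2 + 11*n + 2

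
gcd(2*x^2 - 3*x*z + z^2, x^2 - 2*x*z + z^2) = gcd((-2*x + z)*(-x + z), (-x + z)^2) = x - z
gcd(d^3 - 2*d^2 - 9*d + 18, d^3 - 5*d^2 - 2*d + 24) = d - 3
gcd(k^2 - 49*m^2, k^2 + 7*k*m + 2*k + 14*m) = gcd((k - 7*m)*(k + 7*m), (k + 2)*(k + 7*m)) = k + 7*m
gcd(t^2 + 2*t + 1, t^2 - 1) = t + 1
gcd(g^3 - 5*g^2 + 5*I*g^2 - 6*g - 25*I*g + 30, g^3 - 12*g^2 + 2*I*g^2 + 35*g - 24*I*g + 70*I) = g^2 + g*(-5 + 2*I) - 10*I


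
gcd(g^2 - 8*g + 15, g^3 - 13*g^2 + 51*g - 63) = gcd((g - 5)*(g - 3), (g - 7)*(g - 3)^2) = g - 3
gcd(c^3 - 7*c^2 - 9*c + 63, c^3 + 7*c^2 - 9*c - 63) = c^2 - 9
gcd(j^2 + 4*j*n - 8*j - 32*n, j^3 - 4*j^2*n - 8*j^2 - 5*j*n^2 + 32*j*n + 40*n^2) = j - 8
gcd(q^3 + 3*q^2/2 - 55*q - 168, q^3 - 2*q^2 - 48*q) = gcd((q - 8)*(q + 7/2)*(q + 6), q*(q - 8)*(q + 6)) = q^2 - 2*q - 48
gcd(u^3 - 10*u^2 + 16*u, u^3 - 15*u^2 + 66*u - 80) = u^2 - 10*u + 16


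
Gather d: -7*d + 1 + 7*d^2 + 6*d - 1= 7*d^2 - d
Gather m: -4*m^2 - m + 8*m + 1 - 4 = -4*m^2 + 7*m - 3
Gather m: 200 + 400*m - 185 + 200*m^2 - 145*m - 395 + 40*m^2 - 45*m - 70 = 240*m^2 + 210*m - 450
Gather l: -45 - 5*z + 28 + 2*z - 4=-3*z - 21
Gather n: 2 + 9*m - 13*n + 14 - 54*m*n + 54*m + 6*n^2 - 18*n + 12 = 63*m + 6*n^2 + n*(-54*m - 31) + 28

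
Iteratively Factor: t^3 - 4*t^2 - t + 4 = (t - 4)*(t^2 - 1) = (t - 4)*(t + 1)*(t - 1)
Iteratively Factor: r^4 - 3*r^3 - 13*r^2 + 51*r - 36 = (r + 4)*(r^3 - 7*r^2 + 15*r - 9) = (r - 3)*(r + 4)*(r^2 - 4*r + 3) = (r - 3)*(r - 1)*(r + 4)*(r - 3)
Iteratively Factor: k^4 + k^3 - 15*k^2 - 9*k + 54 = (k + 3)*(k^3 - 2*k^2 - 9*k + 18) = (k + 3)^2*(k^2 - 5*k + 6) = (k - 3)*(k + 3)^2*(k - 2)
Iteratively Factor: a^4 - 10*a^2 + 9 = (a - 3)*(a^3 + 3*a^2 - a - 3) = (a - 3)*(a - 1)*(a^2 + 4*a + 3) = (a - 3)*(a - 1)*(a + 3)*(a + 1)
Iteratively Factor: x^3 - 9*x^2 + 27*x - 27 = (x - 3)*(x^2 - 6*x + 9) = (x - 3)^2*(x - 3)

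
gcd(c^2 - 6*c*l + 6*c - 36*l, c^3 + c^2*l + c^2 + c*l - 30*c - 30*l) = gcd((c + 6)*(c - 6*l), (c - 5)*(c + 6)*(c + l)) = c + 6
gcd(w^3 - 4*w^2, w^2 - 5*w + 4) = w - 4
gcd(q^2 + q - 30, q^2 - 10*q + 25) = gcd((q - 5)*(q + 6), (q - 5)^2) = q - 5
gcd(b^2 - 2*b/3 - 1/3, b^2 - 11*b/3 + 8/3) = b - 1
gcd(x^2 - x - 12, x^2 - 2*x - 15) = x + 3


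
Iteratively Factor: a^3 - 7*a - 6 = (a - 3)*(a^2 + 3*a + 2) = (a - 3)*(a + 1)*(a + 2)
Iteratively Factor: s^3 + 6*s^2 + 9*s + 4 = (s + 1)*(s^2 + 5*s + 4) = (s + 1)^2*(s + 4)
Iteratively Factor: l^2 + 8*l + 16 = (l + 4)*(l + 4)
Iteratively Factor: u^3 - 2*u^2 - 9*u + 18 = (u - 2)*(u^2 - 9) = (u - 2)*(u + 3)*(u - 3)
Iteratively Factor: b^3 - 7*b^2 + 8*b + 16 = (b + 1)*(b^2 - 8*b + 16) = (b - 4)*(b + 1)*(b - 4)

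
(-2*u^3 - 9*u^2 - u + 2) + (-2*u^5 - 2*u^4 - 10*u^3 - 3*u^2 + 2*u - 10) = -2*u^5 - 2*u^4 - 12*u^3 - 12*u^2 + u - 8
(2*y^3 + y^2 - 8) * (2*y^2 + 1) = 4*y^5 + 2*y^4 + 2*y^3 - 15*y^2 - 8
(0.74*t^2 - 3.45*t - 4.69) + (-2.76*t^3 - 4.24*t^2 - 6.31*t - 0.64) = -2.76*t^3 - 3.5*t^2 - 9.76*t - 5.33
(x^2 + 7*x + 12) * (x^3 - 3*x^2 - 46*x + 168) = x^5 + 4*x^4 - 55*x^3 - 190*x^2 + 624*x + 2016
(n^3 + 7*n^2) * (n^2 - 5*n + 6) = n^5 + 2*n^4 - 29*n^3 + 42*n^2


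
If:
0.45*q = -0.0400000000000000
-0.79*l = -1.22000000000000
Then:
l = 1.54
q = -0.09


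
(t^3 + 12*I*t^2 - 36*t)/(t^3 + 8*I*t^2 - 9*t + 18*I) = t*(t + 6*I)/(t^2 + 2*I*t + 3)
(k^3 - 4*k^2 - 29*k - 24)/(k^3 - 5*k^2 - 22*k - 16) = (k + 3)/(k + 2)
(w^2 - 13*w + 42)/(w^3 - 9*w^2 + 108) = (w - 7)/(w^2 - 3*w - 18)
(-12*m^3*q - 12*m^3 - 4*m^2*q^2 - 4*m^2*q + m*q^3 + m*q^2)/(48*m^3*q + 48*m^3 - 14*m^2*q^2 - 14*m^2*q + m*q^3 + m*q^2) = (2*m + q)/(-8*m + q)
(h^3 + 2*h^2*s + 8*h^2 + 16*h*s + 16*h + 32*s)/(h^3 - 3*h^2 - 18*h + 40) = (h^2 + 2*h*s + 4*h + 8*s)/(h^2 - 7*h + 10)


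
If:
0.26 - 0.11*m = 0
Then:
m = 2.36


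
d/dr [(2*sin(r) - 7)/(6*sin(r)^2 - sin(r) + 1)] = (-12*sin(r)^2 + 84*sin(r) - 5)*cos(r)/(6*sin(r)^2 - sin(r) + 1)^2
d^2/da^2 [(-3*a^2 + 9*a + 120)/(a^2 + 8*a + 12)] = 6*(11*a^3 + 156*a^2 + 852*a + 1648)/(a^6 + 24*a^5 + 228*a^4 + 1088*a^3 + 2736*a^2 + 3456*a + 1728)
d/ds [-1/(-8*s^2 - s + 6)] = (-16*s - 1)/(8*s^2 + s - 6)^2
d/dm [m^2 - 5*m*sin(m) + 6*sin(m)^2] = -5*m*cos(m) + 2*m - 5*sin(m) + 6*sin(2*m)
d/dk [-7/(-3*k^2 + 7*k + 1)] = 7*(7 - 6*k)/(-3*k^2 + 7*k + 1)^2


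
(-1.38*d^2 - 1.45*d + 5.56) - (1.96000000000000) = -1.38*d^2 - 1.45*d + 3.6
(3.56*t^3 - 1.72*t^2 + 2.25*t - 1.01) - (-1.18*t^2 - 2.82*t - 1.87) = 3.56*t^3 - 0.54*t^2 + 5.07*t + 0.86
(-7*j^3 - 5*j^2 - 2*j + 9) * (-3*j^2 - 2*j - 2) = 21*j^5 + 29*j^4 + 30*j^3 - 13*j^2 - 14*j - 18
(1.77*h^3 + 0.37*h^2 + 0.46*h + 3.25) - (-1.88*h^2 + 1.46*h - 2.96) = 1.77*h^3 + 2.25*h^2 - 1.0*h + 6.21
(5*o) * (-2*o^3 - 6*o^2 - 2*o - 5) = -10*o^4 - 30*o^3 - 10*o^2 - 25*o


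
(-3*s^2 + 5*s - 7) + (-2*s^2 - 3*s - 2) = -5*s^2 + 2*s - 9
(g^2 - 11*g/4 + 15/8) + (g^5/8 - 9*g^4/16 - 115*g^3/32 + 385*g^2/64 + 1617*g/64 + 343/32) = g^5/8 - 9*g^4/16 - 115*g^3/32 + 449*g^2/64 + 1441*g/64 + 403/32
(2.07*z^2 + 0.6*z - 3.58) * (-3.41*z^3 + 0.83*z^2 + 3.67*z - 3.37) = -7.0587*z^5 - 0.3279*z^4 + 20.3027*z^3 - 7.7453*z^2 - 15.1606*z + 12.0646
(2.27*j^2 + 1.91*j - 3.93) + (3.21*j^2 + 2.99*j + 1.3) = 5.48*j^2 + 4.9*j - 2.63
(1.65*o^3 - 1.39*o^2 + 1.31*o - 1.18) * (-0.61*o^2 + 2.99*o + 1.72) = -1.0065*o^5 + 5.7814*o^4 - 2.1172*o^3 + 2.2459*o^2 - 1.275*o - 2.0296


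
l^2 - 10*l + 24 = (l - 6)*(l - 4)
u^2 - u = u*(u - 1)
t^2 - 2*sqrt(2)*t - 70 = (t - 7*sqrt(2))*(t + 5*sqrt(2))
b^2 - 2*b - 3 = (b - 3)*(b + 1)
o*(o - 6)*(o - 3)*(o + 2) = o^4 - 7*o^3 + 36*o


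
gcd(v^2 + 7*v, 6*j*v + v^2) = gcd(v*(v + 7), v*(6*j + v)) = v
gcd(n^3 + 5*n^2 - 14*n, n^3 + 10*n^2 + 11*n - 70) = n^2 + 5*n - 14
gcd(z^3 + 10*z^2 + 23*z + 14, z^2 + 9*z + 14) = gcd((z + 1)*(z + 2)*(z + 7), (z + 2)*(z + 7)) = z^2 + 9*z + 14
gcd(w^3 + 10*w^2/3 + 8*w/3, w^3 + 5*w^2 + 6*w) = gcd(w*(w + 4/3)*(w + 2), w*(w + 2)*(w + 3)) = w^2 + 2*w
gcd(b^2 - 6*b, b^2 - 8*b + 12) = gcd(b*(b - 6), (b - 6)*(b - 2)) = b - 6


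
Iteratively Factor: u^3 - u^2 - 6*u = (u)*(u^2 - u - 6) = u*(u - 3)*(u + 2)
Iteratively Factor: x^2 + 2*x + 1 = (x + 1)*(x + 1)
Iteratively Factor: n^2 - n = (n)*(n - 1)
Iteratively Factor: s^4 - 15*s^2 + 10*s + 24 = (s - 2)*(s^3 + 2*s^2 - 11*s - 12) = (s - 2)*(s + 1)*(s^2 + s - 12) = (s - 2)*(s + 1)*(s + 4)*(s - 3)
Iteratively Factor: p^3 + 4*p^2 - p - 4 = (p - 1)*(p^2 + 5*p + 4) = (p - 1)*(p + 1)*(p + 4)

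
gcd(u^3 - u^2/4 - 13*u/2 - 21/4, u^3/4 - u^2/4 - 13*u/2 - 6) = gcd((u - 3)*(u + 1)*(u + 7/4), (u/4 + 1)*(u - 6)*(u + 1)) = u + 1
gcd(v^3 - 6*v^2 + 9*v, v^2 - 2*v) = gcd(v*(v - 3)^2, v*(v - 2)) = v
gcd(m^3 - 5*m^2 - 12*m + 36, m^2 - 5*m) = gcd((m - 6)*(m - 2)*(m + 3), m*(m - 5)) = 1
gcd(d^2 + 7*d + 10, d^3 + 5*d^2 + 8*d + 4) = d + 2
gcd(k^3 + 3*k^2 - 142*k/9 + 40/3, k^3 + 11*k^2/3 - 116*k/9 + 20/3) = k^2 + 13*k/3 - 10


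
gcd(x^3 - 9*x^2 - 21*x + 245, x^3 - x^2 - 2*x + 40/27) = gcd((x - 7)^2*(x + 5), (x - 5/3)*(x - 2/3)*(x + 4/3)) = 1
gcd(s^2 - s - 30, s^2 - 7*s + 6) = s - 6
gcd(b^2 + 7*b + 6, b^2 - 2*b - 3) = b + 1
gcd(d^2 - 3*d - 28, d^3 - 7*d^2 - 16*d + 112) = d^2 - 3*d - 28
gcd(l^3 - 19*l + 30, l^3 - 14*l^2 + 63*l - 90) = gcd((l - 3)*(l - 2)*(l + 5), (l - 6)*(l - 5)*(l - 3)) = l - 3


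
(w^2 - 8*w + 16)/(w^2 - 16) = (w - 4)/(w + 4)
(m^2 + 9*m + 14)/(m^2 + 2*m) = (m + 7)/m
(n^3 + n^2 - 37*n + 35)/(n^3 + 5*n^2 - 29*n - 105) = (n - 1)/(n + 3)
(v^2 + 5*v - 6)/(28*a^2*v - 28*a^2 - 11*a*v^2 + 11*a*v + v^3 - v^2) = (v + 6)/(28*a^2 - 11*a*v + v^2)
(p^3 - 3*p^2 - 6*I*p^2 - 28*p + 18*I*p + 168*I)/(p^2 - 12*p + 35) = (p^2 + p*(4 - 6*I) - 24*I)/(p - 5)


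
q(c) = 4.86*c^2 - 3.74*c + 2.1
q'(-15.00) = -149.54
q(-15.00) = 1151.70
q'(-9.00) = -91.22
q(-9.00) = 429.42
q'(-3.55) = -38.25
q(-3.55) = 76.63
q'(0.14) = -2.38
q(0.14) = 1.67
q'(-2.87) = -31.64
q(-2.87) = 52.87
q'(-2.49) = -27.94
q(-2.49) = 41.55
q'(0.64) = 2.48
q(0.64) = 1.70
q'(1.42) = 10.06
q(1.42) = 6.59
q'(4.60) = 40.97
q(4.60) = 87.73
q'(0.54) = 1.51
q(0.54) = 1.50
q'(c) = 9.72*c - 3.74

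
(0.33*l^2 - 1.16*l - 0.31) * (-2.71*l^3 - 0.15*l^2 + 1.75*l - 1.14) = -0.8943*l^5 + 3.0941*l^4 + 1.5916*l^3 - 2.3597*l^2 + 0.7799*l + 0.3534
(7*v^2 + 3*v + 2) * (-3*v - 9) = -21*v^3 - 72*v^2 - 33*v - 18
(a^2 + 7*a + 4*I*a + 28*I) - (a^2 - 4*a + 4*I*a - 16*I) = 11*a + 44*I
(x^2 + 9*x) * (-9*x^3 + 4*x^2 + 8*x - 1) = -9*x^5 - 77*x^4 + 44*x^3 + 71*x^2 - 9*x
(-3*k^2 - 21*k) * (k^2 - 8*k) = -3*k^4 + 3*k^3 + 168*k^2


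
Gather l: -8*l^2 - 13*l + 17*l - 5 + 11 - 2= -8*l^2 + 4*l + 4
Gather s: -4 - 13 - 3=-20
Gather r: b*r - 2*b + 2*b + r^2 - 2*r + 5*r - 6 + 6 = r^2 + r*(b + 3)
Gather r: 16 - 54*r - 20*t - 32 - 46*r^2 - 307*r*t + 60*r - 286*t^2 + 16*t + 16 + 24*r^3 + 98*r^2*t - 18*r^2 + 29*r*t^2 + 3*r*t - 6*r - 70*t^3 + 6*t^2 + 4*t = 24*r^3 + r^2*(98*t - 64) + r*(29*t^2 - 304*t) - 70*t^3 - 280*t^2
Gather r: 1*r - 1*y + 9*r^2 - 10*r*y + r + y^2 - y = 9*r^2 + r*(2 - 10*y) + y^2 - 2*y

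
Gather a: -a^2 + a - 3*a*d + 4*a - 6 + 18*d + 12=-a^2 + a*(5 - 3*d) + 18*d + 6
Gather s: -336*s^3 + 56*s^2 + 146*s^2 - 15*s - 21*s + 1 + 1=-336*s^3 + 202*s^2 - 36*s + 2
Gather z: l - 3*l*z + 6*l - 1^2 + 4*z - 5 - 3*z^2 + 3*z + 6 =7*l - 3*z^2 + z*(7 - 3*l)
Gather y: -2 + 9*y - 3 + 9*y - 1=18*y - 6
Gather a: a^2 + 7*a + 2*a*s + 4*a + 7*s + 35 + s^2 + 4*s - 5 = a^2 + a*(2*s + 11) + s^2 + 11*s + 30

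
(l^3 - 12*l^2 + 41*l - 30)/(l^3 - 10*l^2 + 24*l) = (l^2 - 6*l + 5)/(l*(l - 4))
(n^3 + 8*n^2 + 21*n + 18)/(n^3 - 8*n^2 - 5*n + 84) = (n^2 + 5*n + 6)/(n^2 - 11*n + 28)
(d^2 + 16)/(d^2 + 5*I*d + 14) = (d^2 + 16)/(d^2 + 5*I*d + 14)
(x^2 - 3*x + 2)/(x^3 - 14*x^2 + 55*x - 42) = (x - 2)/(x^2 - 13*x + 42)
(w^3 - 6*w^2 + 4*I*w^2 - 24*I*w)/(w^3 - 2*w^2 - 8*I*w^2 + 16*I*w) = (w^2 + w*(-6 + 4*I) - 24*I)/(w^2 + w*(-2 - 8*I) + 16*I)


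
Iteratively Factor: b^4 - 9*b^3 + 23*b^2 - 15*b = (b - 1)*(b^3 - 8*b^2 + 15*b) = b*(b - 1)*(b^2 - 8*b + 15) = b*(b - 3)*(b - 1)*(b - 5)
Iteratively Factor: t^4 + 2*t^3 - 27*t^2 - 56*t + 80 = (t - 5)*(t^3 + 7*t^2 + 8*t - 16) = (t - 5)*(t + 4)*(t^2 + 3*t - 4) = (t - 5)*(t + 4)^2*(t - 1)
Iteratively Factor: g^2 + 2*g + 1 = (g + 1)*(g + 1)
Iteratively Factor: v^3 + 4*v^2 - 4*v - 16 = (v + 4)*(v^2 - 4) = (v + 2)*(v + 4)*(v - 2)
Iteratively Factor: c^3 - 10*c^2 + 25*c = (c)*(c^2 - 10*c + 25) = c*(c - 5)*(c - 5)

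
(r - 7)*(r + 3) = r^2 - 4*r - 21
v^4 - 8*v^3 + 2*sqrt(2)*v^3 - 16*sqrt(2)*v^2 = v^2*(v - 8)*(v + 2*sqrt(2))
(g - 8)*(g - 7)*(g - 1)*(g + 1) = g^4 - 15*g^3 + 55*g^2 + 15*g - 56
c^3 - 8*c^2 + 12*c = c*(c - 6)*(c - 2)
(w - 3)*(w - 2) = w^2 - 5*w + 6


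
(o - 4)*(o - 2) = o^2 - 6*o + 8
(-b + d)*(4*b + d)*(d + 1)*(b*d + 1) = -4*b^3*d^2 - 4*b^3*d + 3*b^2*d^3 + 3*b^2*d^2 - 4*b^2*d - 4*b^2 + b*d^4 + b*d^3 + 3*b*d^2 + 3*b*d + d^3 + d^2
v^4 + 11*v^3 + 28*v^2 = v^2*(v + 4)*(v + 7)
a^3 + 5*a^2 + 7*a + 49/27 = (a + 1/3)*(a + 7/3)^2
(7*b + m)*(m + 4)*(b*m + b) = 7*b^2*m^2 + 35*b^2*m + 28*b^2 + b*m^3 + 5*b*m^2 + 4*b*m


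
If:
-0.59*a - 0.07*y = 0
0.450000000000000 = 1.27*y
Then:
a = -0.04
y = 0.35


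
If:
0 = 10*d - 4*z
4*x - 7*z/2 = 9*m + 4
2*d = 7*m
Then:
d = 2*z/5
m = 4*z/35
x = 317*z/280 + 1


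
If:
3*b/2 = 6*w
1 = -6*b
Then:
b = -1/6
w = -1/24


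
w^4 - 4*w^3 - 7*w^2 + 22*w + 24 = (w - 4)*(w - 3)*(w + 1)*(w + 2)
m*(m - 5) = m^2 - 5*m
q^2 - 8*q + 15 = (q - 5)*(q - 3)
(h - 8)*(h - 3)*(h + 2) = h^3 - 9*h^2 + 2*h + 48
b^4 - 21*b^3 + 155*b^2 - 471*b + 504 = (b - 8)*(b - 7)*(b - 3)^2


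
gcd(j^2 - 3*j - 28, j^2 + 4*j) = j + 4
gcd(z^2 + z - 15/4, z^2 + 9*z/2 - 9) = z - 3/2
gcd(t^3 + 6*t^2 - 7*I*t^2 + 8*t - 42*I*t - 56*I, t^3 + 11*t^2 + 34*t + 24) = t + 4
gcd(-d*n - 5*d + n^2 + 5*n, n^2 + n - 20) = n + 5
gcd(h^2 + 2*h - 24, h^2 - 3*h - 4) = h - 4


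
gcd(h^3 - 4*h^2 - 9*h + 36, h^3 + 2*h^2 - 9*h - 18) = h^2 - 9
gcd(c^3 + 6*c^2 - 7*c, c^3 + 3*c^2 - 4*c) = c^2 - c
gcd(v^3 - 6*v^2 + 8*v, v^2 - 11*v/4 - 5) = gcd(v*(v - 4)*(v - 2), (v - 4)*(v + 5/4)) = v - 4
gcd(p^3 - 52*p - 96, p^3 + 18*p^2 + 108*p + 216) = p + 6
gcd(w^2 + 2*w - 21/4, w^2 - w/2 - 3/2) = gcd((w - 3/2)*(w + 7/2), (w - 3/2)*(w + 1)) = w - 3/2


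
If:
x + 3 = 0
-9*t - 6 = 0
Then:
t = -2/3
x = -3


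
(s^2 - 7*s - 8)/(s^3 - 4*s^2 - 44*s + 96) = (s + 1)/(s^2 + 4*s - 12)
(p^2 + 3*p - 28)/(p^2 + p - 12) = (p^2 + 3*p - 28)/(p^2 + p - 12)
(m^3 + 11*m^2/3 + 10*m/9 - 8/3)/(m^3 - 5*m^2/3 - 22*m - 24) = (m - 2/3)/(m - 6)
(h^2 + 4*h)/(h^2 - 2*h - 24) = h/(h - 6)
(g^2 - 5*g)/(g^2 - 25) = g/(g + 5)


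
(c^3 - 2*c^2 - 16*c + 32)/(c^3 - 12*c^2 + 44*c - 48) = (c + 4)/(c - 6)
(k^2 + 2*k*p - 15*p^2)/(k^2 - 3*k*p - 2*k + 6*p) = (k + 5*p)/(k - 2)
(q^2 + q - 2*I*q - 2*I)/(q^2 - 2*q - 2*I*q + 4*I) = (q + 1)/(q - 2)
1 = 1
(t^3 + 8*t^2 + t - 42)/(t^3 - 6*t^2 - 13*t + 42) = (t + 7)/(t - 7)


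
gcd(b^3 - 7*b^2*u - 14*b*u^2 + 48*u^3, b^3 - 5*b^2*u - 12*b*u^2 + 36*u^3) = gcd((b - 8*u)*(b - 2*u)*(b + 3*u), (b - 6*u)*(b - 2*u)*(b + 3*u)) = -b^2 - b*u + 6*u^2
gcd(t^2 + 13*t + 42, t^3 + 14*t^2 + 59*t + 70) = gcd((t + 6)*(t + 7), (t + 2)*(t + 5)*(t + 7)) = t + 7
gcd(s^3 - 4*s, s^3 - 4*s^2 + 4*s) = s^2 - 2*s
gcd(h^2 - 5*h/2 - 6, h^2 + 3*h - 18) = 1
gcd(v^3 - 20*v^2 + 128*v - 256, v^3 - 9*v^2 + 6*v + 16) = v - 8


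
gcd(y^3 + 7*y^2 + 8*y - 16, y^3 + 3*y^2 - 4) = y - 1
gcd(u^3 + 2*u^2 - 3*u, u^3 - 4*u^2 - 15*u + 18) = u^2 + 2*u - 3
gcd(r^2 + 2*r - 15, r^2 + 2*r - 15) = r^2 + 2*r - 15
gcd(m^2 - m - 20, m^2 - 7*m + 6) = 1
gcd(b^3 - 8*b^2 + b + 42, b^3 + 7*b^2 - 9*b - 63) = b - 3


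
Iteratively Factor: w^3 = (w)*(w^2) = w^2*(w)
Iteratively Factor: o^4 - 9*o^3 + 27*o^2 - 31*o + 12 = (o - 3)*(o^3 - 6*o^2 + 9*o - 4) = (o - 3)*(o - 1)*(o^2 - 5*o + 4) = (o - 3)*(o - 1)^2*(o - 4)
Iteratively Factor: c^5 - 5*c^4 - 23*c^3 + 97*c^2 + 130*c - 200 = (c + 2)*(c^4 - 7*c^3 - 9*c^2 + 115*c - 100) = (c - 5)*(c + 2)*(c^3 - 2*c^2 - 19*c + 20) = (c - 5)*(c - 1)*(c + 2)*(c^2 - c - 20) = (c - 5)^2*(c - 1)*(c + 2)*(c + 4)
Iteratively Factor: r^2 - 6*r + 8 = (r - 4)*(r - 2)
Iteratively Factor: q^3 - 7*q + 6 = (q - 1)*(q^2 + q - 6) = (q - 1)*(q + 3)*(q - 2)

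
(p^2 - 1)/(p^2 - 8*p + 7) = (p + 1)/(p - 7)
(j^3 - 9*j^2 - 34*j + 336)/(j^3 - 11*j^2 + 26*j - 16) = (j^2 - j - 42)/(j^2 - 3*j + 2)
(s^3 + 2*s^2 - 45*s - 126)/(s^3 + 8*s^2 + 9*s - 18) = (s - 7)/(s - 1)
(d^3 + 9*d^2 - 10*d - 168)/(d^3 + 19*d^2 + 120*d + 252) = (d - 4)/(d + 6)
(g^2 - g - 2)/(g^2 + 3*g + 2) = (g - 2)/(g + 2)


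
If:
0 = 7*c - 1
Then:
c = 1/7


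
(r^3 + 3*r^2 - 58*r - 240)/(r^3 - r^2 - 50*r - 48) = (r + 5)/(r + 1)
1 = 1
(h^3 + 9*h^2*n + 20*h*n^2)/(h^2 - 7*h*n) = (h^2 + 9*h*n + 20*n^2)/(h - 7*n)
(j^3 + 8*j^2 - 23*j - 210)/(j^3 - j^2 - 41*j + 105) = (j + 6)/(j - 3)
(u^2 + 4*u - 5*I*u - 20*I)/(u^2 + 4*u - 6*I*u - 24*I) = (u - 5*I)/(u - 6*I)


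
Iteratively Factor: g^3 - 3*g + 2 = (g - 1)*(g^2 + g - 2) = (g - 1)^2*(g + 2)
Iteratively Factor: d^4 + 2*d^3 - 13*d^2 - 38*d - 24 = (d + 1)*(d^3 + d^2 - 14*d - 24) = (d + 1)*(d + 2)*(d^2 - d - 12) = (d + 1)*(d + 2)*(d + 3)*(d - 4)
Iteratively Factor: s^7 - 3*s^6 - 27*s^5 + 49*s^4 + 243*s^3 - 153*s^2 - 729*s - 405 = (s - 3)*(s^6 - 27*s^4 - 32*s^3 + 147*s^2 + 288*s + 135) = (s - 3)*(s + 1)*(s^5 - s^4 - 26*s^3 - 6*s^2 + 153*s + 135) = (s - 3)*(s + 1)*(s + 3)*(s^4 - 4*s^3 - 14*s^2 + 36*s + 45) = (s - 5)*(s - 3)*(s + 1)*(s + 3)*(s^3 + s^2 - 9*s - 9) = (s - 5)*(s - 3)^2*(s + 1)*(s + 3)*(s^2 + 4*s + 3) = (s - 5)*(s - 3)^2*(s + 1)^2*(s + 3)*(s + 3)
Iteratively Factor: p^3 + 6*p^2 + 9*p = (p + 3)*(p^2 + 3*p) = p*(p + 3)*(p + 3)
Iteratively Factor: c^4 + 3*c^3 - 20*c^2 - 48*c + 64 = (c + 4)*(c^3 - c^2 - 16*c + 16) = (c - 4)*(c + 4)*(c^2 + 3*c - 4) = (c - 4)*(c + 4)^2*(c - 1)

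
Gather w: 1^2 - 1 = 0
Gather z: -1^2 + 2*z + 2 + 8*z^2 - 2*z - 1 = 8*z^2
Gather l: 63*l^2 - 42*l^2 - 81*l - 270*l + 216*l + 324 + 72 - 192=21*l^2 - 135*l + 204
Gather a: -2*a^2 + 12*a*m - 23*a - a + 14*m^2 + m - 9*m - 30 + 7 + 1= -2*a^2 + a*(12*m - 24) + 14*m^2 - 8*m - 22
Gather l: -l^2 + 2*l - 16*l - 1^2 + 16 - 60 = -l^2 - 14*l - 45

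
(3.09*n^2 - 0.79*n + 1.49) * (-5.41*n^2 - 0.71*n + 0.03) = -16.7169*n^4 + 2.08*n^3 - 7.4073*n^2 - 1.0816*n + 0.0447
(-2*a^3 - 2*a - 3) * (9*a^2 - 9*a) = -18*a^5 + 18*a^4 - 18*a^3 - 9*a^2 + 27*a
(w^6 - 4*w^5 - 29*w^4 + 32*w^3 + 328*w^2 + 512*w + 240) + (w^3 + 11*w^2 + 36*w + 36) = w^6 - 4*w^5 - 29*w^4 + 33*w^3 + 339*w^2 + 548*w + 276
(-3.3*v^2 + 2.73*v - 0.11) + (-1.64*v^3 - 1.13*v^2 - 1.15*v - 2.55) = -1.64*v^3 - 4.43*v^2 + 1.58*v - 2.66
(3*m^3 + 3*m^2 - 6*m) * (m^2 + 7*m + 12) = 3*m^5 + 24*m^4 + 51*m^3 - 6*m^2 - 72*m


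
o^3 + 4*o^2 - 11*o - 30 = (o - 3)*(o + 2)*(o + 5)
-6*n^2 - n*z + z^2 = (-3*n + z)*(2*n + z)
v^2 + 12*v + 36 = (v + 6)^2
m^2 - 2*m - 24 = (m - 6)*(m + 4)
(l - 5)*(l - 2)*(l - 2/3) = l^3 - 23*l^2/3 + 44*l/3 - 20/3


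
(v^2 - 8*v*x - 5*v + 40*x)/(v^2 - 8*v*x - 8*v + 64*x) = (v - 5)/(v - 8)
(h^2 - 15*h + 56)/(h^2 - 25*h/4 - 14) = 4*(h - 7)/(4*h + 7)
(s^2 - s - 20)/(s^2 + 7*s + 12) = (s - 5)/(s + 3)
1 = 1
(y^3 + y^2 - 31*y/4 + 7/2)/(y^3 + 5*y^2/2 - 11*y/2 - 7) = (y - 1/2)/(y + 1)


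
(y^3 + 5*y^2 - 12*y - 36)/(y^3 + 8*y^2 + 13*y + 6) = (y^2 - y - 6)/(y^2 + 2*y + 1)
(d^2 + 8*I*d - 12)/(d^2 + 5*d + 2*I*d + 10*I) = (d + 6*I)/(d + 5)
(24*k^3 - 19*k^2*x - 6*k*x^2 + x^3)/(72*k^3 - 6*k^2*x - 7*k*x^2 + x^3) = (8*k^2 - 9*k*x + x^2)/(24*k^2 - 10*k*x + x^2)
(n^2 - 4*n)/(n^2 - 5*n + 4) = n/(n - 1)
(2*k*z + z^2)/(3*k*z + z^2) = (2*k + z)/(3*k + z)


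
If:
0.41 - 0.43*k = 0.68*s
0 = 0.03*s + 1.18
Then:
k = 63.16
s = -39.33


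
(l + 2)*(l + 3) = l^2 + 5*l + 6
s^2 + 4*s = s*(s + 4)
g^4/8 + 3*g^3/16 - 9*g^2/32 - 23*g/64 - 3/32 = (g/4 + 1/2)*(g/2 + 1/4)*(g - 3/2)*(g + 1/2)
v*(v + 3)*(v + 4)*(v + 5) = v^4 + 12*v^3 + 47*v^2 + 60*v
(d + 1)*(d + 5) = d^2 + 6*d + 5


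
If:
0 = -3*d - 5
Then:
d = -5/3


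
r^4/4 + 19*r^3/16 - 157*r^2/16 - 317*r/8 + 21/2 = (r/4 + 1)*(r - 6)*(r - 1/4)*(r + 7)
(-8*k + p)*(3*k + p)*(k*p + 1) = -24*k^3*p - 5*k^2*p^2 - 24*k^2 + k*p^3 - 5*k*p + p^2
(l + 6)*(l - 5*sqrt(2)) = l^2 - 5*sqrt(2)*l + 6*l - 30*sqrt(2)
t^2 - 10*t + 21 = (t - 7)*(t - 3)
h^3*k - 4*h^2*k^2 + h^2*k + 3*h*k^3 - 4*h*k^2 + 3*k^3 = (h - 3*k)*(h - k)*(h*k + k)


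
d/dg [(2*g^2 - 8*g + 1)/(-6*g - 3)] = 2*(-2*g^2 - 2*g + 5)/(3*(4*g^2 + 4*g + 1))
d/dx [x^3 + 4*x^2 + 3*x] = 3*x^2 + 8*x + 3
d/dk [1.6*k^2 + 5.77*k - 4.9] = 3.2*k + 5.77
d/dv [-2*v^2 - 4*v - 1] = -4*v - 4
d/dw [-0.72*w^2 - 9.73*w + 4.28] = -1.44*w - 9.73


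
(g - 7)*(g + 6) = g^2 - g - 42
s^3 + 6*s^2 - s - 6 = (s - 1)*(s + 1)*(s + 6)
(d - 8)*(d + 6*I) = d^2 - 8*d + 6*I*d - 48*I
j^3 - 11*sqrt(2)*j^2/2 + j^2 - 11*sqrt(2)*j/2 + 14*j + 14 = (j + 1)*(j - 7*sqrt(2)/2)*(j - 2*sqrt(2))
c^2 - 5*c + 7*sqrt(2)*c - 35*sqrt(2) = (c - 5)*(c + 7*sqrt(2))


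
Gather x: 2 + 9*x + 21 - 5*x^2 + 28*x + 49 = -5*x^2 + 37*x + 72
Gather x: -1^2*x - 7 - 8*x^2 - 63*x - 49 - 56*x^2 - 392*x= -64*x^2 - 456*x - 56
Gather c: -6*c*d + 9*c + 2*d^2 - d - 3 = c*(9 - 6*d) + 2*d^2 - d - 3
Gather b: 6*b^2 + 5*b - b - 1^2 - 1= 6*b^2 + 4*b - 2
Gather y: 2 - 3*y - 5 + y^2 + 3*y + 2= y^2 - 1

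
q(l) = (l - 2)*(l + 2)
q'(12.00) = 24.00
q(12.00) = 140.00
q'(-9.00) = -18.00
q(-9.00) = 77.00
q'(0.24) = 0.48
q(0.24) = -3.94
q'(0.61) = 1.22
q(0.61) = -3.63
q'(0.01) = 0.02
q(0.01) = -4.00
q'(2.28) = 4.56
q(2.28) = 1.20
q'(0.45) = 0.90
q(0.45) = -3.80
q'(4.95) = 9.90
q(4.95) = 20.50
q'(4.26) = 8.52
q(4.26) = 14.15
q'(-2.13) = -4.26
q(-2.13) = 0.54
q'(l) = 2*l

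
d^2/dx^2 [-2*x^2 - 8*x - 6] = -4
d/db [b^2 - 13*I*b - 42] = 2*b - 13*I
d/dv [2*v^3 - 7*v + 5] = 6*v^2 - 7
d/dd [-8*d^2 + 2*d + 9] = 2 - 16*d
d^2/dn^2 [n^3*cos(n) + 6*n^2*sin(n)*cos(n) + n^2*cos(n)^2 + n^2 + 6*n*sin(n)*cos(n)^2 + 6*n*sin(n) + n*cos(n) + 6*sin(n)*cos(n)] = -n^3*cos(n) - 6*n^2*sin(n) - 12*n^2*sin(2*n) - 2*n^2*cos(2*n) - 15*n*sin(n)/2 - 4*n*sin(2*n) - 27*n*sin(3*n)/2 + 5*n*cos(n) + 24*n*cos(2*n) - 2*sin(n) - 6*sin(2*n) + 15*cos(n) + cos(2*n) + 9*cos(3*n) + 3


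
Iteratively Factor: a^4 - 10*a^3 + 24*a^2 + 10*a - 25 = (a - 5)*(a^3 - 5*a^2 - a + 5) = (a - 5)*(a + 1)*(a^2 - 6*a + 5) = (a - 5)^2*(a + 1)*(a - 1)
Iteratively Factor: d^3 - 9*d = (d)*(d^2 - 9) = d*(d + 3)*(d - 3)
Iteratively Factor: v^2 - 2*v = (v)*(v - 2)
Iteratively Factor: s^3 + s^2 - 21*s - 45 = (s + 3)*(s^2 - 2*s - 15) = (s - 5)*(s + 3)*(s + 3)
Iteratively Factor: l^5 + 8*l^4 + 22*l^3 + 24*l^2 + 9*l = (l)*(l^4 + 8*l^3 + 22*l^2 + 24*l + 9) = l*(l + 3)*(l^3 + 5*l^2 + 7*l + 3) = l*(l + 1)*(l + 3)*(l^2 + 4*l + 3) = l*(l + 1)^2*(l + 3)*(l + 3)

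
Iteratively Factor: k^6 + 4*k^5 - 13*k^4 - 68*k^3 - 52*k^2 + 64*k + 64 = (k + 1)*(k^5 + 3*k^4 - 16*k^3 - 52*k^2 + 64) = (k + 1)*(k + 2)*(k^4 + k^3 - 18*k^2 - 16*k + 32) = (k - 4)*(k + 1)*(k + 2)*(k^3 + 5*k^2 + 2*k - 8) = (k - 4)*(k + 1)*(k + 2)^2*(k^2 + 3*k - 4) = (k - 4)*(k - 1)*(k + 1)*(k + 2)^2*(k + 4)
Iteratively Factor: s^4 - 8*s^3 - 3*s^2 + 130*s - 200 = (s + 4)*(s^3 - 12*s^2 + 45*s - 50) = (s - 5)*(s + 4)*(s^2 - 7*s + 10) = (s - 5)^2*(s + 4)*(s - 2)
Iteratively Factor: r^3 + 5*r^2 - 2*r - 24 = (r - 2)*(r^2 + 7*r + 12) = (r - 2)*(r + 4)*(r + 3)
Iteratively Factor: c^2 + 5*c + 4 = (c + 1)*(c + 4)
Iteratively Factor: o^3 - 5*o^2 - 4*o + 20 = (o - 5)*(o^2 - 4) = (o - 5)*(o + 2)*(o - 2)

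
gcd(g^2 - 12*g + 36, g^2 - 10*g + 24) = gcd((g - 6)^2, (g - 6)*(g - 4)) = g - 6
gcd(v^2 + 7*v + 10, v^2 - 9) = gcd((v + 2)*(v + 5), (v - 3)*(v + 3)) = 1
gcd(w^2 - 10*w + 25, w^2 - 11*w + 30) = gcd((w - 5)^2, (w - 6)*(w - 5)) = w - 5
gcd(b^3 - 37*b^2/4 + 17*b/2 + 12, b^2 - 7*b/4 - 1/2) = b - 2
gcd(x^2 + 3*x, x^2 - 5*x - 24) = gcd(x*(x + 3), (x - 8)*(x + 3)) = x + 3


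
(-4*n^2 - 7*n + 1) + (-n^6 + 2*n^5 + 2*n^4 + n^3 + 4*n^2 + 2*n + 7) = -n^6 + 2*n^5 + 2*n^4 + n^3 - 5*n + 8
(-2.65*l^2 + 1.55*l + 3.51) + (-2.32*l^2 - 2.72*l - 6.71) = -4.97*l^2 - 1.17*l - 3.2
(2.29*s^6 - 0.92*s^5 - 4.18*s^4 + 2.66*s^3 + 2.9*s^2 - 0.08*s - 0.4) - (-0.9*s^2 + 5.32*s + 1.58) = 2.29*s^6 - 0.92*s^5 - 4.18*s^4 + 2.66*s^3 + 3.8*s^2 - 5.4*s - 1.98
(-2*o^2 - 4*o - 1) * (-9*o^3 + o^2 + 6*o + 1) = 18*o^5 + 34*o^4 - 7*o^3 - 27*o^2 - 10*o - 1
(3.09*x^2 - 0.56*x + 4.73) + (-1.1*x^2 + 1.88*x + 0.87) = 1.99*x^2 + 1.32*x + 5.6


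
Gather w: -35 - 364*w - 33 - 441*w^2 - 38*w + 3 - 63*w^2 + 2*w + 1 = -504*w^2 - 400*w - 64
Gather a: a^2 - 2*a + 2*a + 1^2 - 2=a^2 - 1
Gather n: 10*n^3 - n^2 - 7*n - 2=10*n^3 - n^2 - 7*n - 2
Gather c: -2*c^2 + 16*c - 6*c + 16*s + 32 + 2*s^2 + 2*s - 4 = -2*c^2 + 10*c + 2*s^2 + 18*s + 28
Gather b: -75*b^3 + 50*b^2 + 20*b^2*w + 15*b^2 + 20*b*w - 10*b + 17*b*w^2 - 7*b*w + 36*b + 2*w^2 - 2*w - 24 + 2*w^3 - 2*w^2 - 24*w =-75*b^3 + b^2*(20*w + 65) + b*(17*w^2 + 13*w + 26) + 2*w^3 - 26*w - 24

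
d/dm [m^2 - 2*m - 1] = 2*m - 2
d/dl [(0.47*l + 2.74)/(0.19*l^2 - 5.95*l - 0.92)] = (-0.0893*l^2 - 1.0412*l + 15.8706)/(0.0361*l^4 - 2.261*l^3 + 35.0529*l^2 + 10.948*l + 0.8464)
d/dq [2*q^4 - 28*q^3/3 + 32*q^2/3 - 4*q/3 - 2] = 8*q^3 - 28*q^2 + 64*q/3 - 4/3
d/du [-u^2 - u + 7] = -2*u - 1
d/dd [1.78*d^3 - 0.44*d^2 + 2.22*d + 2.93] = 5.34*d^2 - 0.88*d + 2.22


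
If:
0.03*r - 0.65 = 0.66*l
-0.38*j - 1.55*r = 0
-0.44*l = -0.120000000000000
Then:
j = -112.85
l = 0.27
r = 27.67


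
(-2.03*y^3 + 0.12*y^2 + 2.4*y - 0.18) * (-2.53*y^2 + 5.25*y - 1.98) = 5.1359*y^5 - 10.9611*y^4 - 1.4226*y^3 + 12.8178*y^2 - 5.697*y + 0.3564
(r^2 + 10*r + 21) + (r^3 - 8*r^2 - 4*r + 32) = r^3 - 7*r^2 + 6*r + 53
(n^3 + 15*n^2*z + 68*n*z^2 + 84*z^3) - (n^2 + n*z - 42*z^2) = n^3 + 15*n^2*z - n^2 + 68*n*z^2 - n*z + 84*z^3 + 42*z^2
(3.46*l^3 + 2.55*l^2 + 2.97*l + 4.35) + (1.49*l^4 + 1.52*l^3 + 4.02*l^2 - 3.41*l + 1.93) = 1.49*l^4 + 4.98*l^3 + 6.57*l^2 - 0.44*l + 6.28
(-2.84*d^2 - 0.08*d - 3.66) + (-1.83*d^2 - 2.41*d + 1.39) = -4.67*d^2 - 2.49*d - 2.27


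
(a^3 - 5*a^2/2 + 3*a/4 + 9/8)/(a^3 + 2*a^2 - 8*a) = (8*a^3 - 20*a^2 + 6*a + 9)/(8*a*(a^2 + 2*a - 8))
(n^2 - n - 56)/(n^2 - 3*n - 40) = (n + 7)/(n + 5)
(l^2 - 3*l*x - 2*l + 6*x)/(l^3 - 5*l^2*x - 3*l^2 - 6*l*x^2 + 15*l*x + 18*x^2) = (l^2 - 3*l*x - 2*l + 6*x)/(l^3 - 5*l^2*x - 3*l^2 - 6*l*x^2 + 15*l*x + 18*x^2)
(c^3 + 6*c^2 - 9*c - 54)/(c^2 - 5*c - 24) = (c^2 + 3*c - 18)/(c - 8)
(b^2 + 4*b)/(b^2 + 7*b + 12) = b/(b + 3)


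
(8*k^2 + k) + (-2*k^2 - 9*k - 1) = 6*k^2 - 8*k - 1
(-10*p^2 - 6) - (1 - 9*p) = -10*p^2 + 9*p - 7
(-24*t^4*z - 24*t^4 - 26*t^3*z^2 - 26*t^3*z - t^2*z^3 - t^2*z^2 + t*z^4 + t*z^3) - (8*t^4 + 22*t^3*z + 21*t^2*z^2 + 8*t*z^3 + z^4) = -24*t^4*z - 32*t^4 - 26*t^3*z^2 - 48*t^3*z - t^2*z^3 - 22*t^2*z^2 + t*z^4 - 7*t*z^3 - z^4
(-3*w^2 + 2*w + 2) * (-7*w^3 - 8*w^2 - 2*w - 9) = 21*w^5 + 10*w^4 - 24*w^3 + 7*w^2 - 22*w - 18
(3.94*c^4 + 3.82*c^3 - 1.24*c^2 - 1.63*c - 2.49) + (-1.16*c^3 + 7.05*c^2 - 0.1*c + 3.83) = 3.94*c^4 + 2.66*c^3 + 5.81*c^2 - 1.73*c + 1.34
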